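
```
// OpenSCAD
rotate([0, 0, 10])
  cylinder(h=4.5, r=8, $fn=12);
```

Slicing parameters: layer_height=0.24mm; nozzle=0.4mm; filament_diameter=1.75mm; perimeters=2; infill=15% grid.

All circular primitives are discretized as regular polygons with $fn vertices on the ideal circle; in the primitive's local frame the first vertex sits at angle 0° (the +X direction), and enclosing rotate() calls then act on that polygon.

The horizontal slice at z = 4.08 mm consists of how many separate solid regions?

1

At z = 4.08 mm: the r=8 cylinder contributes a regular 12-gon of circumradius 8; (whole slice rotated 10° about Z — lengths, areas and connectivity unchanged). The result has 1 disconnected region.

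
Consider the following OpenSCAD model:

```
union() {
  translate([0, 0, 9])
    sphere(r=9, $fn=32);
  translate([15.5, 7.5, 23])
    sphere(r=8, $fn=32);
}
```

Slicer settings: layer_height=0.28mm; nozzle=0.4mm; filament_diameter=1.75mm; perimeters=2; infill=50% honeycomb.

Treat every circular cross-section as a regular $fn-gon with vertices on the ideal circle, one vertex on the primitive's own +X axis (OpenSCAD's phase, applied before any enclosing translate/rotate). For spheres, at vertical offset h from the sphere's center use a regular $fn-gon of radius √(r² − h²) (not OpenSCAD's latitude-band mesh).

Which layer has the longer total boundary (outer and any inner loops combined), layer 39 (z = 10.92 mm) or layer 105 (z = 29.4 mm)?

layer 39 (z = 10.92 mm)

Layer 39 (z = 10.92): the r=9 sphere contributes a regular 32-gon of circumradius √(9²−1.92²) = 8.793 (perimeter = 2·32·8.793·sin(180°/32) = 55.16 mm); the sphere at (15.5, 7.5) is absent (|z−center|=12.080 > r=8); Combining (union): only the r=9 sphere is present, so the union is just that shape — boundary = 55.16 mm. So its perimeter = 55.16 mm. Layer 105 (z = 29.4): the sphere is absent (|z−center|=20.400 > r=9); the sphere at (15.5, 7.5): section is a regular 32-gon, circumradius = √(r²−h²) = √(8²−6.4²) = 4.800 (perimeter = 2·32·4.800·sin(180°/32) = 30.11 mm); Taking the union: only the r=8 sphere at (15.5, 7.5) is present, so the union is just that shape — boundary = 30.11 mm. So its perimeter = 30.11 mm. Layer 39 is larger (55.16 vs 30.11 mm).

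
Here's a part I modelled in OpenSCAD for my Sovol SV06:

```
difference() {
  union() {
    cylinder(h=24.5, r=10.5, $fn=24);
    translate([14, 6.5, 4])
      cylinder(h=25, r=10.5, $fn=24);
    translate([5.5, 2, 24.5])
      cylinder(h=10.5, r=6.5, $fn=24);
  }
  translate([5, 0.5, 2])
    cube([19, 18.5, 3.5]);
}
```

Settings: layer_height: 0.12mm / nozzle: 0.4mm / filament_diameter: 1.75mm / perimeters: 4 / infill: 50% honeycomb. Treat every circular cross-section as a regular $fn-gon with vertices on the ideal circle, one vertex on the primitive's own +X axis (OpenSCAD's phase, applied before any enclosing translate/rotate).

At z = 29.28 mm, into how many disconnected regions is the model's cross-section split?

At z = 29.28 mm: the cylinder is not intersected at this z (z outside [0, 24.5]); the cylinder at (14, 6.5) is not intersected at this z (z outside [4, 29]); the r=6.5 cylinder at (5.5, 2) contributes a regular 24-gon of circumradius 6.5; Merging all regions: only the r=6.5 cylinder at (5.5, 2) is present, so the union is just that shape — 1 connected region; the cube at (5, 0.5) is not intersected at this z (z outside [2, 5.5]); After the difference (first − rest): none of the subtracted shapes is present at this height, so the result so far is unchanged — 1 connected region. The result has 1 disconnected region.

1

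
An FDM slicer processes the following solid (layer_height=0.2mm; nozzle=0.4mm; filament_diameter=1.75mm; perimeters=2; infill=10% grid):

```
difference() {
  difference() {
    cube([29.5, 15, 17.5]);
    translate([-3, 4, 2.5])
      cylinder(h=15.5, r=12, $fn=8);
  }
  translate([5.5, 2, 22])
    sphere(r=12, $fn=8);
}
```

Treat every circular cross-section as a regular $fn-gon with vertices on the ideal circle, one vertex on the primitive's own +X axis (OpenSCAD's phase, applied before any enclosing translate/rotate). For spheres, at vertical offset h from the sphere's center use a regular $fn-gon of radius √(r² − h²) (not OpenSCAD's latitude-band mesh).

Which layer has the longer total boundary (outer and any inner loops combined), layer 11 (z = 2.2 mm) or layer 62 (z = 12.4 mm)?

Layer 11 (z = 2.2): the cube is present — its section is the full 29.5×15 rectangle (perimeter 89.00 mm); the cylinder at (-3, 4) does not reach this height (z outside [2.5, 18]); Subtracting the remaining from the first: none of the subtracted shapes is present at this height, so the 29.5×15 cube is unchanged — boundary = 89.00 mm; the sphere at (5.5, 2) is not intersected at this z (|z−center|=19.800 > r=12); Taking the first minus the rest: none of the subtracted shapes is present at this height, so the result so far is unchanged — boundary = 89.00 mm. So its perimeter = 89.00 mm. Layer 62 (z = 12.4): the 29.5×15 cube contributes its full rectangle (perimeter 89.00 mm); the r=12 cylinder at (-3, 4) contributes a regular 8-gon of circumradius 12 (perimeter = 2·8·12.000·sin(180°/8) = 73.48 mm); After the difference (first − rest): starting from the 29.5×15 cube, the r=12 cylinder at (-3, 4) partially overlaps it — only the 100.37 mm² overlap (of its 407.29 mm²) is removed, clipping the outline — boundary = 86.35 mm; the sphere at (5.5, 2): section is a regular 8-gon, circumradius = √(r²−h²) = √(12²−9.6²) = 7.200 (perimeter = 2·8·7.200·sin(180°/8) = 44.09 mm); Subtracting the remaining from the first: starting from that combined region, the r=12 sphere at (5.5, 2) partially overlaps it — only the 27.39 mm² overlap (of its 146.63 mm²) is removed, clipping the outline — boundary = 84.02 mm. So its perimeter = 84.02 mm. Layer 11 is larger (89.00 vs 84.02 mm).

layer 11 (z = 2.2 mm)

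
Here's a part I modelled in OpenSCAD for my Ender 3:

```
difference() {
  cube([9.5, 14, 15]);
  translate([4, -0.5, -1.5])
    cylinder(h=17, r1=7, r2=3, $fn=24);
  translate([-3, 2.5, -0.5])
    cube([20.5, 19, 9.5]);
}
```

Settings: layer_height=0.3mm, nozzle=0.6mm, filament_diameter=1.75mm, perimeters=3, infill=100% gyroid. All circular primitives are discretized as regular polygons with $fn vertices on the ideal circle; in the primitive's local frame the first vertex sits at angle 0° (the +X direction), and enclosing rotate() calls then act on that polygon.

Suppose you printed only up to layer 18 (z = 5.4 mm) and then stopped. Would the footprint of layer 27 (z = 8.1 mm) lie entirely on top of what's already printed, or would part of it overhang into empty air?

Compare the two slices. At z = 5.4: the cube (footprint 9.5×14) is included at this height (area 133.00 mm²); the cone at (4, -0.5) contributes a regular 24-gon of circumradius 5.376 (interpolated between r1=7 and r2=3 at t=0.406) (area = (24/2)·5.376²·sin(360°/24) = 89.78 mm²); the cube at (-3, 2.5) is present — its section is the full 20.5×19 rectangle (area 389.50 mm²); Taking the first minus the rest: starting from the 9.5×14 cube (133.00 mm²), the cone at (4, -0.5) partially overlaps it — only the 36.95 mm² overlap (of its 89.78 mm²) is removed, clipping the outline; the 20.5×19 cube at (-3, 2.5) partially overlaps it — only the 94.78 mm² overlap (of its 389.50 mm²) is removed, clipping the outline — area = 1.27 mm². At z = 8.1: the 9.5×14 cube contributes its full rectangle (area 133.00 mm²); the cone at (4, -0.5) (r1=7→r2=3) has section circumradius 4.741 here — a regular 24-gon (area = (24/2)·4.741²·sin(360°/24) = 69.82 mm²); the cube at (-3, 2.5) (footprint 20.5×19) is included at this height (area 389.50 mm²); Subtracting the remaining from the first: starting from the 9.5×14 cube (133.00 mm²), the cone at (4, -0.5) partially overlaps it — only the 29.34 mm² overlap (of its 69.82 mm²) is removed, clipping the outline; the 20.5×19 cube at (-3, 2.5) partially overlaps it — only the 100.58 mm² overlap (of its 389.50 mm²) is removed, clipping the outline — area = 3.08 mm². Checking containment: at z = 8.1 the cross-section extends beyond the z = 5.4 cross-section by about 1.81 mm².

part overhangs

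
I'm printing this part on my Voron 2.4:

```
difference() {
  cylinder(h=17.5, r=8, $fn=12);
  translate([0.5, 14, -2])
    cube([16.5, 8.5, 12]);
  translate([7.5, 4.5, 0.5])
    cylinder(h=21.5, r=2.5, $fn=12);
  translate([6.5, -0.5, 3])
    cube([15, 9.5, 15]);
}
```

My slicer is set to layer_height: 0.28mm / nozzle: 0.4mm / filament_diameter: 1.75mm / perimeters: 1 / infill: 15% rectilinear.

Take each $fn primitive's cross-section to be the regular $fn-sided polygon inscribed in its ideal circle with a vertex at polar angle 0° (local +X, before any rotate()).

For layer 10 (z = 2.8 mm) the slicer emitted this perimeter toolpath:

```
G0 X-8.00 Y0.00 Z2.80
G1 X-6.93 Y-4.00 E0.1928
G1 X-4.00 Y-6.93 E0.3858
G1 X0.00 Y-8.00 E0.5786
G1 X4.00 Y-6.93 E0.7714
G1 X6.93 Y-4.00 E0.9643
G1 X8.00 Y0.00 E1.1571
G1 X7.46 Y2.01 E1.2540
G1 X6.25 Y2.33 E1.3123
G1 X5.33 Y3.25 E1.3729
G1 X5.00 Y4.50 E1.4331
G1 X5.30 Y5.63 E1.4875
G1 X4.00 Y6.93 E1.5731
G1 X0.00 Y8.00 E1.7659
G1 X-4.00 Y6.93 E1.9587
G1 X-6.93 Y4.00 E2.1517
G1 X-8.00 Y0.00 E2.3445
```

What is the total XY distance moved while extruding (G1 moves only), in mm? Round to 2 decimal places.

Sum the Euclidean lengths of each G1 segment: total = 50.35 mm.

50.35 mm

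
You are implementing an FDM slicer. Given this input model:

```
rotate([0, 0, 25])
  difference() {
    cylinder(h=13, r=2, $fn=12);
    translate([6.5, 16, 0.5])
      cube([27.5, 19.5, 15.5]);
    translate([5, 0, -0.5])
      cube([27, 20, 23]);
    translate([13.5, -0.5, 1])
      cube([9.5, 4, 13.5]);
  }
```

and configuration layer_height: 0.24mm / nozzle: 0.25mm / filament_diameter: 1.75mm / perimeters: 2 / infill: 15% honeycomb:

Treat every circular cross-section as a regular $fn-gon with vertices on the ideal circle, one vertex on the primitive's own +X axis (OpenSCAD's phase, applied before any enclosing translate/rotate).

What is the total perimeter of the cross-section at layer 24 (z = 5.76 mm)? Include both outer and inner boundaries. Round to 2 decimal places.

At z = 5.76 mm: the r=2 cylinder gives a regular 12-gon of circumradius 2 (constant along its height) (perimeter = 2·12·2.000·sin(180°/12) = 12.42 mm); the 27.5×19.5 cube at (6.5, 16) contributes its full rectangle (perimeter 94.00 mm); the 27×20 cube at (5, 0) contributes its full rectangle (perimeter 94.00 mm); the 9.5×4 cube at (13.5, -0.5) contributes its full rectangle (perimeter 27.00 mm); Taking the first minus the rest: starting from the r=2 cylinder, the 27.5×19.5 cube at (6.5, 16) misses the remaining region (no effect); the 27×20 cube at (5, 0) misses the remaining region (no effect); the 9.5×4 cube at (13.5, -0.5) misses the remaining region (no effect) — boundary = 12.42 mm; (rotated 25° about Z; rotation is an isometry so areas/perimeters/island counts are preserved). Overall, the cross-section is a single solid region. Total boundary length (outer) = 12.42 mm.

12.42 mm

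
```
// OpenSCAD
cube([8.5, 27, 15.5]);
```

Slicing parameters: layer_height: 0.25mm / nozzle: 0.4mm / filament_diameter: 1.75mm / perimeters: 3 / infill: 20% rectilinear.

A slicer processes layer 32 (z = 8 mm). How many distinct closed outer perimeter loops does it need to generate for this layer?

1

At z = 8 mm: the 8.5×27 cube contributes its full rectangle. The result has 1 disconnected region.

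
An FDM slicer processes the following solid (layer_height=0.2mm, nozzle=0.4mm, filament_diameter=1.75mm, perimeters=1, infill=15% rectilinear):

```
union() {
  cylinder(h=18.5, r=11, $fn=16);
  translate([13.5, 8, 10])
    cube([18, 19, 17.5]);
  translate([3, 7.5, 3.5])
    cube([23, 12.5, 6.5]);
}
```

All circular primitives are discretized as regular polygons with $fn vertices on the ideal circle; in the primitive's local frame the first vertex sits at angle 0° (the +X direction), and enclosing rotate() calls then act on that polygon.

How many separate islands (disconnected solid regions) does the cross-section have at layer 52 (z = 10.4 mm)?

At z = 10.4 mm: the cylinder: section is a regular 16-gon, circumradius r=11; the 18×19 cube at (13.5, 8) contributes its full rectangle; the cube at (3, 7.5) is absent (z outside [3.5, 10]); Taking the union: the 2 present regions are separate (no shared area or edge), so areas and boundary lengths simply add and each stays a separate island — 2 connected regions. Overall, the cross-section has 2 separate islands. Island count = 2.

2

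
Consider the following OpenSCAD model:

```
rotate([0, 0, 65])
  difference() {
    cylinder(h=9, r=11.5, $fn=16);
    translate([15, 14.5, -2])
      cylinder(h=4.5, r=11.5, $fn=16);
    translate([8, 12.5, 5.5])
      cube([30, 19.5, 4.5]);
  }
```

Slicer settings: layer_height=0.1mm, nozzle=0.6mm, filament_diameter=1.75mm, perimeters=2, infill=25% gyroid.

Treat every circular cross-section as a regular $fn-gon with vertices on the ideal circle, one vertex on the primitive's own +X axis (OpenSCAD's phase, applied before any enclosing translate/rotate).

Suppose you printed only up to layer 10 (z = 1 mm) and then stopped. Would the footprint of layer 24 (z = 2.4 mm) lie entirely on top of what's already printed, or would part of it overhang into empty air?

entirely on top

Compare the two slices. At z = 1: the r=11.5 cylinder gives a regular 16-gon of circumradius 11.5 (constant along its height) (area = (16/2)·11.500²·sin(360°/16) = 404.88 mm²); the cylinder at (15, 14.5): section is a regular 16-gon, circumradius r=11.5 (area = (16/2)·11.500²·sin(360°/16) = 404.88 mm²); the cube at (8, 12.5) is absent (z outside [5.5, 10]); Subtracting the remaining from the first: starting from the r=11.5 cylinder (404.88 mm²), the r=11.5 cylinder at (15, 14.5) partially overlaps it — only the 11.21 mm² overlap (of its 404.88 mm²) is removed, clipping the outline — area = 393.67 mm²; (rotated 65° about Z; rotation is an isometry so areas/perimeters/island counts are preserved). At z = 2.4: the r=11.5 cylinder contributes a regular 16-gon of circumradius 11.5 (area = (16/2)·11.500²·sin(360°/16) = 404.88 mm²); the r=11.5 cylinder at (15, 14.5) gives a regular 16-gon of circumradius 11.5 (constant along its height) (area = (16/2)·11.500²·sin(360°/16) = 404.88 mm²); the cube at (8, 12.5) does not reach this height (z outside [5.5, 10]); Taking the first minus the rest: starting from the r=11.5 cylinder (404.88 mm²), the r=11.5 cylinder at (15, 14.5) partially overlaps it — only the 11.21 mm² overlap (of its 404.88 mm²) is removed, clipping the outline — area = 393.67 mm²; (rotated 65° about Z; rotation is an isometry so areas/perimeters/island counts are preserved). Checking containment: the cross-section at z = 2.4 is a subset of the cross-section at z = 1.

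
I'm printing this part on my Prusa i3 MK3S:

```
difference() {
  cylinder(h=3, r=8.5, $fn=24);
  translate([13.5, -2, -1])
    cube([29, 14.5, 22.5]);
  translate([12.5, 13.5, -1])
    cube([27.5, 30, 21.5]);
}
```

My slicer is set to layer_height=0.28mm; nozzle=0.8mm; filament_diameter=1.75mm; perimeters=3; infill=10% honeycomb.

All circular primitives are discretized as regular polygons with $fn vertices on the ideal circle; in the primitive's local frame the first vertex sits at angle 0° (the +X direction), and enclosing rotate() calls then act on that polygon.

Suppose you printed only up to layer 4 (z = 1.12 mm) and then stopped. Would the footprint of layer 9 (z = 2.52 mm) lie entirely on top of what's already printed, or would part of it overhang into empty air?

Compare the two slices. At z = 1.12: the r=8.5 cylinder gives a regular 24-gon of circumradius 8.5 (constant along its height) (area = (24/2)·8.500²·sin(360°/24) = 224.40 mm²); the 29×14.5 cube at (13.5, -2) contributes its full rectangle (area 420.50 mm²); the cube at (12.5, 13.5) (footprint 27.5×30) is included at this height (area 825.00 mm²); Subtracting the remaining from the first: starting from the r=8.5 cylinder (224.40 mm²), the 29×14.5 cube at (13.5, -2) misses the remaining region (no effect); the 27.5×30 cube at (12.5, 13.5) misses the remaining region (no effect) — area = 224.40 mm². At z = 2.52: the r=8.5 cylinder gives a regular 24-gon of circumradius 8.5 (constant along its height) (area = (24/2)·8.500²·sin(360°/24) = 224.40 mm²); the cube at (13.5, -2) (footprint 29×14.5) is included at this height (area 420.50 mm²); the cube at (12.5, 13.5) (footprint 27.5×30) is included at this height (area 825.00 mm²); Subtracting the remaining from the first: starting from the r=8.5 cylinder (224.40 mm²), the 29×14.5 cube at (13.5, -2) misses the remaining region (no effect); the 27.5×30 cube at (12.5, 13.5) misses the remaining region (no effect) — area = 224.40 mm². Checking containment: the cross-section at z = 2.52 is a subset of the cross-section at z = 1.12.

entirely on top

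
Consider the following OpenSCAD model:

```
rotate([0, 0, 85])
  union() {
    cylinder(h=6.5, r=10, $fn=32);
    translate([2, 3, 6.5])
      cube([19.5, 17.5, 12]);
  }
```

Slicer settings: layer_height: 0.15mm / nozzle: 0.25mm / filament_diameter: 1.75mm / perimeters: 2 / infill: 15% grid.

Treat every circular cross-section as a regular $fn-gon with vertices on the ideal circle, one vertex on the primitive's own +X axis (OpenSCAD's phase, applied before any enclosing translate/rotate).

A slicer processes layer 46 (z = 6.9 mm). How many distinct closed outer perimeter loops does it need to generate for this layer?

At z = 6.9 mm: the cylinder does not reach this height (z outside [0, 6.5]); the cube at (2, 3) is present — its section is the full 19.5×17.5 rectangle; Merging all regions: only the 19.5×17.5 cube at (2, 3) is present, so the union is just that shape — 1 connected region; (whole slice rotated 85° about Z — lengths, areas and connectivity unchanged). The result has 1 disconnected region.

1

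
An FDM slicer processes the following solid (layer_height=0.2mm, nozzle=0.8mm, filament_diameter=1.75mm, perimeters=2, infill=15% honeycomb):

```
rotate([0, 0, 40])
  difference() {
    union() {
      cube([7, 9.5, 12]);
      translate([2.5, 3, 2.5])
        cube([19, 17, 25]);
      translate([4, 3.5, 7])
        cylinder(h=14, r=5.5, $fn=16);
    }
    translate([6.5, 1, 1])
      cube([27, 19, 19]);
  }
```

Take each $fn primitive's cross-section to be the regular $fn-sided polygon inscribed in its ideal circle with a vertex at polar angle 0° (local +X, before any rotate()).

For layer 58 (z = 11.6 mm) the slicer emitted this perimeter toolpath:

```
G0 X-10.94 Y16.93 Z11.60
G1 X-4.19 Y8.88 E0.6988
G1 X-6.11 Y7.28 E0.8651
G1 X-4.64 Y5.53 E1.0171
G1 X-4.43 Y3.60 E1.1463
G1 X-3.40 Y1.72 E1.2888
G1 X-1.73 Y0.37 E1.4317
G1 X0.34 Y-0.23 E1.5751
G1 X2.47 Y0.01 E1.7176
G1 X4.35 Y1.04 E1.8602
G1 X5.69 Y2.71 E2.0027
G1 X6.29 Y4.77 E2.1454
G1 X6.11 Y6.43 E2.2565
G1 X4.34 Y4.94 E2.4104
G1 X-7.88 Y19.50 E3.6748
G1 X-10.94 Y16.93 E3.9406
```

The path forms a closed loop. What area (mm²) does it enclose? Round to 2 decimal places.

124.03 mm²

Apply the shoelace formula to the sequence of (X, Y) vertices; enclosed area = 124.03 mm².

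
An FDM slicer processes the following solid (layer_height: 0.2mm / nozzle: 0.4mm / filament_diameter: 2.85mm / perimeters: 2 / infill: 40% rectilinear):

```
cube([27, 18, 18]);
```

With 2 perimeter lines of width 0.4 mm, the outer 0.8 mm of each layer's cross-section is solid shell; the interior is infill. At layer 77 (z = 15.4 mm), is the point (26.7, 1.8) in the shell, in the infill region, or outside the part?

shell

At z = 15.4 mm: the 27×18 cube contributes its full rectangle. Overall, the cross-section is a single solid region. The nearest boundary edge runs (27.00, 0.00)→(27.00, 18.00); distance from the point to it = 0.30 mm. The point is inside the cross-section, 0.30 mm from the nearest boundary — within the 0.8 mm shell band (2 × 0.4).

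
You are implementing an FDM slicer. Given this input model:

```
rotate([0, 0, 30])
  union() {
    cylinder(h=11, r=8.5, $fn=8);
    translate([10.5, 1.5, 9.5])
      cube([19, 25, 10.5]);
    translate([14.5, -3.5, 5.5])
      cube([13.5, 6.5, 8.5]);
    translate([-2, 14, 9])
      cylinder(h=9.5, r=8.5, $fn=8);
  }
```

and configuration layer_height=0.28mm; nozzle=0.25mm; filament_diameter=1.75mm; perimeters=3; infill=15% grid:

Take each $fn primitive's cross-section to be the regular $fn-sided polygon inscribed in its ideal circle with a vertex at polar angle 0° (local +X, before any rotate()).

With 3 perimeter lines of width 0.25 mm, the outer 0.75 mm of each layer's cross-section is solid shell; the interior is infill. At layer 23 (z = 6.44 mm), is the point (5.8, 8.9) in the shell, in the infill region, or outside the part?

At z = 6.44 mm: the r=8.5 cylinder contributes a regular 8-gon of circumradius 8.5; the cube at (10.5, 1.5) is absent (z outside [9.5, 20]); the cube at (14.5, -3.5) is present — its section is the full 13.5×6.5 rectangle; the cylinder at (-2, 14) does not reach this height (z outside [9, 18.5]); Combining (union): the 2 present regions are separate (no shared area or edge), so areas and boundary lengths simply add and each stays a separate island — 2 connected regions; (rotated 30° about Z; rotation is an isometry so areas/perimeters/island counts are preserved). Overall, the cross-section has 2 separate islands. Undo the 30° rotation: the query point maps to (9.473, 4.808) in the un-rotated model frame. The nearest boundary edge runs (6.01, 6.01)→(8.50, 0.00); distance from the point to it = 2.74 mm. The point is not inside any of the regions above, so it lies outside the cross-section (2.74 mm from the nearest boundary).

outside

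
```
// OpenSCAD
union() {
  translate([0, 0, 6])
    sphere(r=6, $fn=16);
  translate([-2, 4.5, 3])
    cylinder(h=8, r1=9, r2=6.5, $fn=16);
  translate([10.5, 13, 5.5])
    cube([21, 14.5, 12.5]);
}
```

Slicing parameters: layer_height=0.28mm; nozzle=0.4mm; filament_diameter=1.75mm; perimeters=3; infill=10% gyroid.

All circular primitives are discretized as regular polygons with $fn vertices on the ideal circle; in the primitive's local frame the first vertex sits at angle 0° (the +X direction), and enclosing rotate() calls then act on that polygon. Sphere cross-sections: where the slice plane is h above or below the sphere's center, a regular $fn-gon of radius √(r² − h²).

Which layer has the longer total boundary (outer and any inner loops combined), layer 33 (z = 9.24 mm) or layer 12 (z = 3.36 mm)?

layer 33 (z = 9.24 mm)

Layer 33 (z = 9.24): the sphere: section is a regular 16-gon, circumradius = √(r²−h²) = √(6²−3.24²) = 5.050 (perimeter = 2·16·5.050·sin(180°/16) = 31.53 mm); the cone at (-2, 4.5): at t=0.780 of its height the radius interpolates to r₁+(r₂−r₁)t = 7.050, giving a regular 16-gon of that circumradius (perimeter = 2·16·7.050·sin(180°/16) = 44.01 mm); the 21×14.5 cube at (10.5, 13) contributes its full rectangle (perimeter 71.00 mm); Combining (union): the regions partially overlap (shared area 52.83 mm²), so the edge portions inside another operand are dropped and the merged outline is re-measured after clipping — boundary = 119.65 mm. So its perimeter = 119.65 mm. Layer 12 (z = 3.36): the r=6 sphere contributes a regular 16-gon of circumradius √(6²−2.64²) = 5.388 (perimeter = 2·16·5.388·sin(180°/16) = 33.64 mm); the cone at (-2, 4.5): at t=0.045 of its height the radius interpolates to r₁+(r₂−r₁)t = 8.887, giving a regular 16-gon of that circumradius (perimeter = 2·16·8.887·sin(180°/16) = 55.48 mm); the cube at (10.5, 13) is not intersected at this z (z outside [5.5, 18]); Taking the union: the regions partially overlap (shared area 78.60 mm²), so the edge portions inside another operand are dropped and the merged outline is re-measured after clipping — boundary = 57.12 mm. So its perimeter = 57.12 mm. Layer 33 is larger (119.65 vs 57.12 mm).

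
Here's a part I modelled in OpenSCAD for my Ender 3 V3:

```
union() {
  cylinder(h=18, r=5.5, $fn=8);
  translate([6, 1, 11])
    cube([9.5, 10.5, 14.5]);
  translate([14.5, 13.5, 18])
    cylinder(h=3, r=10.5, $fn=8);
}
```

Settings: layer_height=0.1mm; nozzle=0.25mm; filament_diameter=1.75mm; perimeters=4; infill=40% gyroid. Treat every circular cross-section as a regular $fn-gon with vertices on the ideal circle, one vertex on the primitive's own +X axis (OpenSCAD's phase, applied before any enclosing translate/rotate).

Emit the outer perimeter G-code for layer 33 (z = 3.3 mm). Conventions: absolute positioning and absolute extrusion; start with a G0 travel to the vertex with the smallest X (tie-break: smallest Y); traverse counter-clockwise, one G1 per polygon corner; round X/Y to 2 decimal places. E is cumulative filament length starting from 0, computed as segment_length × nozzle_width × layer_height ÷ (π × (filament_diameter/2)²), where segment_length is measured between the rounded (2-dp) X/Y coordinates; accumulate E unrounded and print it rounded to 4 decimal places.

G0 X-5.50 Y0.00 Z3.30
G1 X-3.89 Y-3.89 E0.0438
G1 X0.00 Y-5.50 E0.0875
G1 X3.89 Y-3.89 E0.1313
G1 X5.50 Y0.00 E0.1750
G1 X3.89 Y3.89 E0.2188
G1 X0.00 Y5.50 E0.2625
G1 X-3.89 Y3.89 E0.3063
G1 X-5.50 Y0.00 E0.3501

At z = 3.3 mm: the r=5.5 cylinder gives a regular 8-gon of circumradius 5.5 (constant along its height); the cube at (6, 1) is absent (z outside [11, 25.5]); the cylinder at (14.5, 13.5) is not intersected at this z (z outside [18, 21]); Merging all regions: only the r=5.5 cylinder is present, so the union is just that shape — 1 connected region. The outline is a single polygon with 8 vertices. Extrusion per mm of travel: 0.25 × 0.1 / (π × 0.875²) = 0.010394. Accumulating E over each segment gives final E = 0.3501.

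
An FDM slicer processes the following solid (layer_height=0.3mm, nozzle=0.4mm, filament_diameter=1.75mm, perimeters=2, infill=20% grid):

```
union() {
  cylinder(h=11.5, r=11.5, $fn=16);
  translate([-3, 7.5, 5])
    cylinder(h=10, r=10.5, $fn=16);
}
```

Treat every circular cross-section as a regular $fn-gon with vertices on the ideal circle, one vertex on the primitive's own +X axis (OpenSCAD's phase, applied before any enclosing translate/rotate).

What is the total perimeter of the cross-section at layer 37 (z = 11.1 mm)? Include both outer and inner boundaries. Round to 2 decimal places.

At z = 11.1 mm: the cylinder: section is a regular 16-gon, circumradius r=11.5 (perimeter = 2·16·11.500·sin(180°/16) = 71.79 mm); the cylinder at (-3, 7.5): section is a regular 16-gon, circumradius r=10.5 (perimeter = 2·16·10.500·sin(180°/16) = 65.55 mm); Merging all regions: the regions partially overlap (shared area 198.47 mm²), so the edge portions inside another operand are dropped and the merged outline is re-measured after clipping — boundary = 85.50 mm. Overall, the cross-section is a single solid region. Total boundary length (outer) = 85.50 mm.

85.50 mm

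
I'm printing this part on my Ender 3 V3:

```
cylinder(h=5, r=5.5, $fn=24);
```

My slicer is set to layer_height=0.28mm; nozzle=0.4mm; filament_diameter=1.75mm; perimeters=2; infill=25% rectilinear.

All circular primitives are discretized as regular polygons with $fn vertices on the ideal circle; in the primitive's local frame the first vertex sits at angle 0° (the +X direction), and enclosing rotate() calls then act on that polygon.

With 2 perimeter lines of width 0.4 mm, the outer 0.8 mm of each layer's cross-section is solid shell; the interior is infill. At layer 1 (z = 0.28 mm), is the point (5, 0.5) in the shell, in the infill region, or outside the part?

At z = 0.28 mm: the cylinder: section is a regular 24-gon, circumradius r=5.5. Overall, the cross-section is a single solid region. The nearest boundary edge runs (5.50, 0.00)→(5.31, 1.42); distance from the point to it = 0.43 mm. The point is inside the cross-section, 0.43 mm from the nearest boundary — within the 0.8 mm shell band (2 × 0.4).

shell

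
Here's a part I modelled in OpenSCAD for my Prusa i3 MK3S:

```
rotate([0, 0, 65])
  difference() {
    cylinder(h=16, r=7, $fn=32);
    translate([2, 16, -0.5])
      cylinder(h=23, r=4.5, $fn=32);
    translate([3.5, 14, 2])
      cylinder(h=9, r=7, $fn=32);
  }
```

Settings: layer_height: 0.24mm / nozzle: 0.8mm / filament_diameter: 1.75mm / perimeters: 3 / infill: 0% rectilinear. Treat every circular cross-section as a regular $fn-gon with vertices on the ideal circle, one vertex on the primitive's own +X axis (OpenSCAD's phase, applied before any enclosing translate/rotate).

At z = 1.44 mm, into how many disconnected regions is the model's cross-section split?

1

At z = 1.44 mm: the r=7 cylinder gives a regular 32-gon of circumradius 7 (constant along its height); the r=4.5 cylinder at (2, 16) gives a regular 32-gon of circumradius 4.5 (constant along its height); the cylinder at (3.5, 14) does not reach this height (z outside [2, 11]); Subtracting the remaining from the first: starting from the r=7 cylinder, the r=4.5 cylinder at (2, 16) misses the remaining region (no effect) — 1 connected region; (whole slice rotated 65° about Z — lengths, areas and connectivity unchanged). The result has 1 disconnected region.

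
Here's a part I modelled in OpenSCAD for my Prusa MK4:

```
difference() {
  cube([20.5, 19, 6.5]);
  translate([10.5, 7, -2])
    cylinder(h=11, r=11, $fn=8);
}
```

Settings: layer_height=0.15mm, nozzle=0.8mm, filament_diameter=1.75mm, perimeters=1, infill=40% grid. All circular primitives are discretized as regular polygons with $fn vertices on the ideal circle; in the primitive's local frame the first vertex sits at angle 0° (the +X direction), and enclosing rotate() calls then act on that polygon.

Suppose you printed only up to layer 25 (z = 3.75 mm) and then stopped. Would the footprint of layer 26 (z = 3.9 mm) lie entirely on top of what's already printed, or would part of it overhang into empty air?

Compare the two slices. At z = 3.75: the cube (footprint 20.5×19) is included at this height (area 389.50 mm²); the cylinder at (10.5, 7): section is a regular 8-gon, circumradius r=11 (area = (8/2)·11.000²·sin(360°/8) = 342.24 mm²); Subtracting the remaining from the first: starting from the 20.5×19 cube (389.50 mm²), the r=11 cylinder at (10.5, 7) partially overlaps it — only the 301.81 mm² overlap (of its 342.24 mm²) is removed, clipping the outline — area = 87.69 mm². At z = 3.9: the cube is present — its section is the full 20.5×19 rectangle (area 389.50 mm²); the r=11 cylinder at (10.5, 7) contributes a regular 8-gon of circumradius 11 (area = (8/2)·11.000²·sin(360°/8) = 342.24 mm²); After the difference (first − rest): starting from the 20.5×19 cube (389.50 mm²), the r=11 cylinder at (10.5, 7) partially overlaps it — only the 301.81 mm² overlap (of its 342.24 mm²) is removed, clipping the outline — area = 87.69 mm². Checking containment: the cross-section at z = 3.9 is a subset of the cross-section at z = 3.75.

entirely on top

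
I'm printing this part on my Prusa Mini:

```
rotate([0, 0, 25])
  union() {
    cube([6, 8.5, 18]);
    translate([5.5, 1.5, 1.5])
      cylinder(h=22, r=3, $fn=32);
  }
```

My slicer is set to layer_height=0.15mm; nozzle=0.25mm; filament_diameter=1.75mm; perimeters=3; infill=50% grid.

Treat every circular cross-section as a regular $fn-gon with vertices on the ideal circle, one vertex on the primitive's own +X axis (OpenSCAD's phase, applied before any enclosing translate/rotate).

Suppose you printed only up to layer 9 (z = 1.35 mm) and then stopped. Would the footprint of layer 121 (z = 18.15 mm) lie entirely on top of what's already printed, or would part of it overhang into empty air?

Compare the two slices. At z = 1.35: the 6×8.5 cube contributes its full rectangle (area 51.00 mm²); the cylinder at (5.5, 1.5) does not reach this height (z outside [1.5, 23.5]); Combining (union): only the 6×8.5 cube is present, so the union is just that shape — area = 51.00 mm²; (rotated 25° about Z; rotation is an isometry so areas/perimeters/island counts are preserved). At z = 18.15: the cube is not intersected at this z (z outside [0, 18]); the r=3 cylinder at (5.5, 1.5) contributes a regular 32-gon of circumradius 3 (area = (32/2)·3.000²·sin(360°/32) = 28.09 mm²); Taking the union: only the r=3 cylinder at (5.5, 1.5) is present, so the union is just that shape — area = 28.09 mm²; (whole slice rotated 25° about Z — lengths, areas and connectivity unchanged). Checking containment: at z = 18.15 the cross-section extends beyond the z = 1.35 cross-section by about 14.54 mm².

part overhangs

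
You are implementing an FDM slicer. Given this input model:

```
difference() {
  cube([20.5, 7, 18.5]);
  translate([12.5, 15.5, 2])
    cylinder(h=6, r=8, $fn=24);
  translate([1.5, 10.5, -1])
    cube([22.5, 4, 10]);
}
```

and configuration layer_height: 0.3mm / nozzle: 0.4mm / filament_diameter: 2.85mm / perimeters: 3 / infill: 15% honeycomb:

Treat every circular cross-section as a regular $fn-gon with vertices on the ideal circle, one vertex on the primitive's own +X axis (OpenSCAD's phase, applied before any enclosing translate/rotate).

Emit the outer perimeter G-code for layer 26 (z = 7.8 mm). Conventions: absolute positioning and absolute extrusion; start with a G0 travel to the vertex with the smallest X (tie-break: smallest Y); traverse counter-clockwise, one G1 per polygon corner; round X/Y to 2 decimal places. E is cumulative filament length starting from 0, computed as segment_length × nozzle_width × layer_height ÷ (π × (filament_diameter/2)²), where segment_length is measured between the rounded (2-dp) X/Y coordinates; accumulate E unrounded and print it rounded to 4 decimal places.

At z = 7.8 mm: the cube is present — its section is the full 20.5×7 rectangle; the r=8 cylinder at (12.5, 15.5) gives a regular 24-gon of circumradius 8 (constant along its height); the 22.5×4 cube at (1.5, 10.5) contributes its full rectangle; Taking the first minus the rest: starting from the 20.5×7 cube, the r=8 cylinder at (12.5, 15.5) misses the remaining region (no effect); the 22.5×4 cube at (1.5, 10.5) misses the remaining region (no effect) — 1 connected region. The outline is a single polygon with 4 vertices. Extrusion per mm of travel: 0.4 × 0.3 / (π × 1.425²) = 0.018811. Accumulating E over each segment gives final E = 1.0346.

G0 X0.00 Y0.00 Z7.80
G1 X20.50 Y0.00 E0.3856
G1 X20.50 Y7.00 E0.5173
G1 X0.00 Y7.00 E0.9029
G1 X0.00 Y0.00 E1.0346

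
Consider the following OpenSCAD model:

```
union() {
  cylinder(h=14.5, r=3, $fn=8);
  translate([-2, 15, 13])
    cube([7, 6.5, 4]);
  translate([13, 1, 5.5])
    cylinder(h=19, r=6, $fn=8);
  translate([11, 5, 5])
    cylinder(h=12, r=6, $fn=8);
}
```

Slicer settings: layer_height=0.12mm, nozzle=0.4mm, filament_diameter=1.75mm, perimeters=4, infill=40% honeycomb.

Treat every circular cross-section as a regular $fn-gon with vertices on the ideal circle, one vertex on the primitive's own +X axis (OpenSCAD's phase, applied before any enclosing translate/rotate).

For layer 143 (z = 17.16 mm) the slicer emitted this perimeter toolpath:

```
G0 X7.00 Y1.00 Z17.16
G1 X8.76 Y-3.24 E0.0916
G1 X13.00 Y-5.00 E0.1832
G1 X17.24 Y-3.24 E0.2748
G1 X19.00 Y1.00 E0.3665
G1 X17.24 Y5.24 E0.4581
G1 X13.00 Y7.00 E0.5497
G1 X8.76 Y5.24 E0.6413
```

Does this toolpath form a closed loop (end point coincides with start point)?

Start point (G0): (7.00, 1.00). End point (last G1): the path does not return to the start — open.

no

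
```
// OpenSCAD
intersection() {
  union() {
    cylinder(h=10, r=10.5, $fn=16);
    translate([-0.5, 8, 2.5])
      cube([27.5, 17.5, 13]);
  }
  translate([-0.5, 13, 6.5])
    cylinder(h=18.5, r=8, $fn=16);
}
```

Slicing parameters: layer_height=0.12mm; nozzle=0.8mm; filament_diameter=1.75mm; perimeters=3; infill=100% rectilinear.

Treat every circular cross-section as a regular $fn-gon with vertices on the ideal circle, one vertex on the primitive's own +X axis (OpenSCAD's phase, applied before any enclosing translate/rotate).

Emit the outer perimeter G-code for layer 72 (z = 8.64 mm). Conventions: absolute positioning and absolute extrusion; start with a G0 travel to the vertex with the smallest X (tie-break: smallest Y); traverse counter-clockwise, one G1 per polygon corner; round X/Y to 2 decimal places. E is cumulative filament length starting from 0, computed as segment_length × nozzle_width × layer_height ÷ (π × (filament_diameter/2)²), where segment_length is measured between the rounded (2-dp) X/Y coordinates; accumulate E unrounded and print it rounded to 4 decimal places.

G0 X-6.59 Y7.99 Z8.64
G1 X-6.16 Y7.34 E0.0311
G1 X-3.56 Y5.61 E0.1558
G1 X-0.50 Y5.00 E0.2803
G1 X2.56 Y5.61 E0.4048
G1 X5.16 Y7.34 E0.5295
G1 X6.89 Y9.94 E0.6541
G1 X7.50 Y13.00 E0.7786
G1 X6.89 Y16.06 E0.9032
G1 X5.16 Y18.66 E1.0278
G1 X2.56 Y20.39 E1.1525
G1 X-0.50 Y21.00 E1.2770
G1 X-0.50 Y10.40 E1.7001
G1 X-4.02 Y9.70 E1.8433
G1 X-6.59 Y7.99 E1.9665

At z = 8.64 mm: the cylinder: section is a regular 16-gon, circumradius r=10.5; the cube at (-0.5, 8) (footprint 27.5×17.5) is included at this height; Combining (union): the regions partially overlap (shared area 11.83 mm²), so overlapping operands fuse into one piece — 1 connected region; the r=8 cylinder at (-0.5, 13) gives a regular 16-gon of circumradius 8 (constant along its height); After intersecting: the r=8 cylinder at (-0.5, 13) partially overlaps the result so far; clipping to the common part keeps 119.70 mm² — 1 connected region. The outline is a single polygon with 14 vertices. Extrusion per mm of travel: 0.8 × 0.12 / (π × 0.875²) = 0.039912. Accumulating E over each segment gives final E = 1.9665.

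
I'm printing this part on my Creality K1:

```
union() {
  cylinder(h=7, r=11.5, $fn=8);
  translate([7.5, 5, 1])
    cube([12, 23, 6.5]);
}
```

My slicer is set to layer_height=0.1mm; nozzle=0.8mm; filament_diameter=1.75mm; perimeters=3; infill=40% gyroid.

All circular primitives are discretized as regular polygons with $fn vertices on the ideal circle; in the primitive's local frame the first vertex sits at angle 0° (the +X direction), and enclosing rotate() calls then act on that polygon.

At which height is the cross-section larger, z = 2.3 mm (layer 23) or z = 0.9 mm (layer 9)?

Layer 23 (z = 2.3): the r=11.5 cylinder contributes a regular 8-gon of circumradius 11.5 (area = (8/2)·11.500²·sin(360°/8) = 374.06 mm²); the cube at (7.5, 5) (footprint 12×23) is included at this height (area 276.00 mm²); Merging all regions: the regions partially overlap — summed areas 650.06 mm² minus the doubly-counted overlap 4.09 mm² gives 645.97 mm² — area = 645.97 mm². So its area = 645.97 mm². Layer 9 (z = 0.9): the cylinder: section is a regular 8-gon, circumradius r=11.5 (area = (8/2)·11.500²·sin(360°/8) = 374.06 mm²); the cube at (7.5, 5) is not intersected at this z (z outside [1, 7.5]); Merging all regions: only the r=11.5 cylinder is present, so the union is just that shape — area = 374.06 mm². So its area = 374.06 mm². Layer 23 is larger (645.97 vs 374.06 mm²).

layer 23 (z = 2.3 mm)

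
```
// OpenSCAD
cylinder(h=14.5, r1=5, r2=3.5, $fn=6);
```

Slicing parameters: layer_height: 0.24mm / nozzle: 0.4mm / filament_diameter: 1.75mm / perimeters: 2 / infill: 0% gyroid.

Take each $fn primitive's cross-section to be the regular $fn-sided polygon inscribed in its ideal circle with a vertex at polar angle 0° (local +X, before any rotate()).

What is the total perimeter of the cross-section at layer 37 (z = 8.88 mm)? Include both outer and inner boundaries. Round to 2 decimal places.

24.49 mm

At z = 8.88 mm: the cone (r1=5→r2=3.5) has section circumradius 4.081 here — a regular 6-gon (perimeter = 2·6·4.081·sin(180°/6) = 24.49 mm). Overall, the cross-section is a single solid region. Total boundary length (outer) = 24.49 mm.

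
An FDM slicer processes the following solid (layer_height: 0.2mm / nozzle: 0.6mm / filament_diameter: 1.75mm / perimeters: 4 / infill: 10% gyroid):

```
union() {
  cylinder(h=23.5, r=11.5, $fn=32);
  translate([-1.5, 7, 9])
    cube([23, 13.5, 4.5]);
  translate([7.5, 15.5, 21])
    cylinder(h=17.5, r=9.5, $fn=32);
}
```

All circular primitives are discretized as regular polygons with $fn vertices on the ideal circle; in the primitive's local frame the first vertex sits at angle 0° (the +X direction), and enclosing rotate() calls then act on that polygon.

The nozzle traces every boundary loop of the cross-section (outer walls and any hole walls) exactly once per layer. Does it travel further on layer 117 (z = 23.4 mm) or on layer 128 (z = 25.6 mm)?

Layer 117 (z = 23.4): the r=11.5 cylinder gives a regular 32-gon of circumradius 11.5 (constant along its height) (perimeter = 2·32·11.500·sin(180°/32) = 72.14 mm); the cube at (-1.5, 7) does not reach this height (z outside [9, 13.5]); the r=9.5 cylinder at (7.5, 15.5) contributes a regular 32-gon of circumradius 9.5 (perimeter = 2·32·9.500·sin(180°/32) = 59.59 mm); Combining (union): the regions partially overlap (shared area 29.87 mm²), so the edge portions inside another operand are dropped and the merged outline is re-measured after clipping — boundary = 106.50 mm. So its perimeter = 106.50 mm. Layer 128 (z = 25.6): the cylinder is not intersected at this z (z outside [0, 23.5]); the cube at (-1.5, 7) does not reach this height (z outside [9, 13.5]); the r=9.5 cylinder at (7.5, 15.5) gives a regular 32-gon of circumradius 9.5 (constant along its height) (perimeter = 2·32·9.500·sin(180°/32) = 59.59 mm); Combining (union): only the r=9.5 cylinder at (7.5, 15.5) is present, so the union is just that shape — boundary = 59.59 mm. So its perimeter = 59.59 mm. Layer 117 is larger (106.50 vs 59.59 mm).

layer 117 (z = 23.4 mm)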